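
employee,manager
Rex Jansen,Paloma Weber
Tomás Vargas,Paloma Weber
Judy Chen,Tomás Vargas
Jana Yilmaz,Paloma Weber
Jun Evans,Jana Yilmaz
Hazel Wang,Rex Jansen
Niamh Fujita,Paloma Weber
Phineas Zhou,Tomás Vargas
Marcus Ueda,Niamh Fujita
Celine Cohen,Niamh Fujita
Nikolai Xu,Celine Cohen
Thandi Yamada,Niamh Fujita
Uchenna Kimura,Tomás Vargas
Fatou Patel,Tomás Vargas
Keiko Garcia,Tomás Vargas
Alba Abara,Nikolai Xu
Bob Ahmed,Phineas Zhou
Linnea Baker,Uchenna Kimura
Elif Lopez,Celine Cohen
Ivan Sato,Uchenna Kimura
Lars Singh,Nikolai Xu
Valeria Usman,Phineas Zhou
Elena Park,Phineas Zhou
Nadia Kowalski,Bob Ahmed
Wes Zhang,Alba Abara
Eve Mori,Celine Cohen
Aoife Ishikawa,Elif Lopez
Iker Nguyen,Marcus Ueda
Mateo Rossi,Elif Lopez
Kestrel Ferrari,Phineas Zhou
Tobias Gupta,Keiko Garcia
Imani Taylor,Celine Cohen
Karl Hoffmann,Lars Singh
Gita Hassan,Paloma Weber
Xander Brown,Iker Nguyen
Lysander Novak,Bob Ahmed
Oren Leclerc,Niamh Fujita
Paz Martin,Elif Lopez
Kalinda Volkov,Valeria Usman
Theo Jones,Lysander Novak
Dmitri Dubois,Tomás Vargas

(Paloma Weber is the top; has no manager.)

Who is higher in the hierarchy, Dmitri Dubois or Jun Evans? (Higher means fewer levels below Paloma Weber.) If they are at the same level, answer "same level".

Both Dmitri Dubois and Jun Evans are 2 levels below Paloma Weber.

same level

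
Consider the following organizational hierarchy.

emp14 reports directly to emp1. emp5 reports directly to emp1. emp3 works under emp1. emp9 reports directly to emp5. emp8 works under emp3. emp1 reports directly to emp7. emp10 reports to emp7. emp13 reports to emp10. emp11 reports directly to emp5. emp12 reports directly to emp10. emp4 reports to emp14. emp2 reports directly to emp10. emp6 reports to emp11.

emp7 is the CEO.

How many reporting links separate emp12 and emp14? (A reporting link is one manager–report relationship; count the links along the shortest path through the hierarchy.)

emp12 is 2 levels below emp7, and emp14 is 2 levels below emp7 (their lowest common manager). The shortest path runs up from emp12 to emp7 and back down to emp14: 2 + 2 = 4 links.

4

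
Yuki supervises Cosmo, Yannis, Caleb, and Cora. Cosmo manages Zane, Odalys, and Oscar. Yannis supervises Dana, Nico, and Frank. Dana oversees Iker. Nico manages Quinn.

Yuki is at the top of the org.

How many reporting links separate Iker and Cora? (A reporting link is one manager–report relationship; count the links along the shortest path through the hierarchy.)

Iker is 3 levels below Yuki, and Cora is 1 level below Yuki (their lowest common manager). The shortest path runs up from Iker to Yuki and back down to Cora: 3 + 1 = 4 links.

4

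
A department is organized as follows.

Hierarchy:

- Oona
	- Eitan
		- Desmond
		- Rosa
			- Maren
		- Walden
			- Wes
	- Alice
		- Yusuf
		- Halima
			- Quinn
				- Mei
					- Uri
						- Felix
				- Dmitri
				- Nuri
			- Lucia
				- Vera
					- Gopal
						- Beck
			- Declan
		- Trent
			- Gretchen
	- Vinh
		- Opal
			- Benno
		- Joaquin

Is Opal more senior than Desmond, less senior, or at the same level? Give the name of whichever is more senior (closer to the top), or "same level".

Both Opal and Desmond are 2 levels below Oona.

same level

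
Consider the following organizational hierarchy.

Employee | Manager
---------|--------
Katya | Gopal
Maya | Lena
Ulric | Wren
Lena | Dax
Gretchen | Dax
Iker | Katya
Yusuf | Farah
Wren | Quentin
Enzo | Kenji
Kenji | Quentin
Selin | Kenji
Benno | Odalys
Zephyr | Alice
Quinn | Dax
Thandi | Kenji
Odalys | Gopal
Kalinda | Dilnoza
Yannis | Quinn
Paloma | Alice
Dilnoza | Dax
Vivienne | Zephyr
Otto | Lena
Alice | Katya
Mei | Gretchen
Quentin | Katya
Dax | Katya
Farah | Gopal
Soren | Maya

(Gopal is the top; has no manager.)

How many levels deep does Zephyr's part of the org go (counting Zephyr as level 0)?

1

The longest chain under Zephyr runs Zephyr → Vivienne, which is 1 level below Zephyr.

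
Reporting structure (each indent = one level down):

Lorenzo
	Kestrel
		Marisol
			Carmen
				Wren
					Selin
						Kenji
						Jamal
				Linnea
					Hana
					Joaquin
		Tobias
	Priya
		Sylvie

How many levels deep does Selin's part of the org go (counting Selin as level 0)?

1

The longest chain under Selin runs Selin → Jamal, which is 1 level below Selin.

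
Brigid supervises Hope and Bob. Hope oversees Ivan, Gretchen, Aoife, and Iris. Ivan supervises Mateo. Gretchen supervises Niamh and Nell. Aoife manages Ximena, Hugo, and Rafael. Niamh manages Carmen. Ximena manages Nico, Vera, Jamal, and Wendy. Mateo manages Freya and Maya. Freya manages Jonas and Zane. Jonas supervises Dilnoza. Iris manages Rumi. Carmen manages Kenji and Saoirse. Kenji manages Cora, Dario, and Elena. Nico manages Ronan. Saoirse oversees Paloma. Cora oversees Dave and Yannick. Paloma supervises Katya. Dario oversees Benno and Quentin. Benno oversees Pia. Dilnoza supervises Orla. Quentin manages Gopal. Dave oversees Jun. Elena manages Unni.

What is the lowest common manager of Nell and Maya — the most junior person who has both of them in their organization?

Hope

Nell's chain of managers is Gretchen, Hope, Brigid. Maya's chain of managers is Mateo, Ivan, Hope, Brigid. The first manager that appears in both chains is Hope.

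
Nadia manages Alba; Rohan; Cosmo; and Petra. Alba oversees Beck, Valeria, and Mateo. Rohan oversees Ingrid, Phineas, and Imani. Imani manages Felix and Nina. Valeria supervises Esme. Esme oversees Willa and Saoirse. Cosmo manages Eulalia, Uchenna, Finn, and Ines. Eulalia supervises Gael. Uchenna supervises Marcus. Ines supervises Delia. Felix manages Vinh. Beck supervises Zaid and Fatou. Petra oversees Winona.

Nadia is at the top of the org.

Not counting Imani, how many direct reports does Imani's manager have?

2

Imani reports to Rohan. Rohan's other direct reports are Phineas, Ingrid — 2 peers.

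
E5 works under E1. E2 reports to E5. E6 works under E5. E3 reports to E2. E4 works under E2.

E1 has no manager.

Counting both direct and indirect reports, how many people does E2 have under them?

E2 directly manages E3, E4. E3 has no reports. E4 has no reports. So E2's organization is 2 direct reports plus everyone under them: 1 + 1 = 2.

2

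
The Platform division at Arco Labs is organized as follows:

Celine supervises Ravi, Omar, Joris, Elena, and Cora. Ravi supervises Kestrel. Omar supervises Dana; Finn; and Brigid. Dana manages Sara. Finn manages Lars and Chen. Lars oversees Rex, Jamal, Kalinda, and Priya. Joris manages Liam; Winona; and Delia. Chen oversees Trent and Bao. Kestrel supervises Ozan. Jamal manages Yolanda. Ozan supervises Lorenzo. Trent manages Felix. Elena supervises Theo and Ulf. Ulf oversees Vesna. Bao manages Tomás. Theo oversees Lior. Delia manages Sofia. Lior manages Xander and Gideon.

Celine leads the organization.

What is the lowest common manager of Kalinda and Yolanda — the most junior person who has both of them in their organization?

Kalinda's chain of managers is Lars, Finn, Omar, Celine. Yolanda's chain of managers is Jamal, Lars, Finn, Omar, Celine. The first manager that appears in both chains is Lars.

Lars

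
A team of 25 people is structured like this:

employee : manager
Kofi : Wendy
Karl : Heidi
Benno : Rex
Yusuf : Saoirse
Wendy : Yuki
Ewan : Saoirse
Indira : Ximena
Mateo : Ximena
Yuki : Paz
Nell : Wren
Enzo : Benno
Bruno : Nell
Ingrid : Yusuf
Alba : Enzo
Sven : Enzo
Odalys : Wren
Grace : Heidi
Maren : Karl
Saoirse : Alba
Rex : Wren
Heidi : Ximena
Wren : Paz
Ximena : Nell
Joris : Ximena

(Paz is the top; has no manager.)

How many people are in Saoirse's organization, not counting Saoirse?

3

Saoirse directly manages Yusuf, Ewan. Under Yusuf: Ingrid (1). Ewan has no reports. So Saoirse's organization is 2 direct reports plus everyone under them: 2 + 1 = 3.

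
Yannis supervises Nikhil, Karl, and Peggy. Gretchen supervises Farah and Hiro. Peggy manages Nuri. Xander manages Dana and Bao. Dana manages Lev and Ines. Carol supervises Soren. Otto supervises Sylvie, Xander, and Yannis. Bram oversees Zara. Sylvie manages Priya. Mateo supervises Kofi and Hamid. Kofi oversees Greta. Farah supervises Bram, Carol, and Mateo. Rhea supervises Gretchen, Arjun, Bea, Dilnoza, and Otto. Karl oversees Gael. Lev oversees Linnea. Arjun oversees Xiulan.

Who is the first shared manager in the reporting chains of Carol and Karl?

Carol's chain of managers is Farah, Gretchen, Rhea. Karl's chain of managers is Yannis, Otto, Rhea. The first manager that appears in both chains is Rhea.

Rhea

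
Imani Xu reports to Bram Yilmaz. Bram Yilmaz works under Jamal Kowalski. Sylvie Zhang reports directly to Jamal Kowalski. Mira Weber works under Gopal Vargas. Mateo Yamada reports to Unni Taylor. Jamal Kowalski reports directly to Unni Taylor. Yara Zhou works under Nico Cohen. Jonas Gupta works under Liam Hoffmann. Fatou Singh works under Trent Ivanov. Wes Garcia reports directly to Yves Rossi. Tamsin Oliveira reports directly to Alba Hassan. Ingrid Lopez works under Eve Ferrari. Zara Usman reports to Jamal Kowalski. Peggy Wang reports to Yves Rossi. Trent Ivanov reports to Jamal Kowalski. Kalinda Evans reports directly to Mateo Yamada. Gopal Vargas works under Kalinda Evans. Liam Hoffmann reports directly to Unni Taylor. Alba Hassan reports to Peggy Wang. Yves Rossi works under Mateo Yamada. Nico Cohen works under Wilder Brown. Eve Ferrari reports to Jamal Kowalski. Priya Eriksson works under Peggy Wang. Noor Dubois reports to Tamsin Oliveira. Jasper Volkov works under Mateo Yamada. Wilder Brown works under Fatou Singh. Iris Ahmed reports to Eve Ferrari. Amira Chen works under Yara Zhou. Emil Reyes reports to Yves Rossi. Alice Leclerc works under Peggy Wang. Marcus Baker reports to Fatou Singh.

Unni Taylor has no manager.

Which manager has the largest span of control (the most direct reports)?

Jamal Kowalski

Direct-report counts: Unni Taylor has 3; Liam Hoffmann has 1; Jamal Kowalski has 5; Bram Yilmaz has 1; Eve Ferrari has 2; Trent Ivanov has 1; Fatou Singh has 2; Wilder Brown has 1; Nico Cohen has 1; Yara Zhou has 1; Mateo Yamada has 3; Yves Rossi has 3; Peggy Wang has 3; Alba Hassan has 1; Tamsin Oliveira has 1; Kalinda Evans has 1; Gopal Vargas has 1. The largest is 5, held by Jamal Kowalski.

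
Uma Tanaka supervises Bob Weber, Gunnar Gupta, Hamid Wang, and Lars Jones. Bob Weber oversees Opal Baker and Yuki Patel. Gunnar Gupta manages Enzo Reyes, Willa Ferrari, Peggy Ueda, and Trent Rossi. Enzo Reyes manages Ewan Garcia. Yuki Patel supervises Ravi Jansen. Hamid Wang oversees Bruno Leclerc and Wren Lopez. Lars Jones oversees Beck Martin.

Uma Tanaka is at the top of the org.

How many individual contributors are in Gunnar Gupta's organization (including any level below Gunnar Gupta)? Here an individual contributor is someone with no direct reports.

The people in Gunnar Gupta's organization with no one reporting to them are Trent Rossi, Peggy Ueda, Willa Ferrari, Ewan Garcia. That is 4.

4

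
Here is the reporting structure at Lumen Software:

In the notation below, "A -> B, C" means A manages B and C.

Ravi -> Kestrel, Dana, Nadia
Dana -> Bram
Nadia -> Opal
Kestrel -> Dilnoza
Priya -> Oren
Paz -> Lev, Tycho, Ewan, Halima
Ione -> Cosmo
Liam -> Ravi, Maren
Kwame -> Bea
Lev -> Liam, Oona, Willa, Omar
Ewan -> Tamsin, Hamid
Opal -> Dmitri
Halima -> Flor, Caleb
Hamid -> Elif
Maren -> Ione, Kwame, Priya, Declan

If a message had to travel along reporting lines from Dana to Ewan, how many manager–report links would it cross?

Dana is 4 levels below Paz, and Ewan is 1 level below Paz (their lowest common manager). The shortest path runs up from Dana to Paz and back down to Ewan: 4 + 1 = 5 links.

5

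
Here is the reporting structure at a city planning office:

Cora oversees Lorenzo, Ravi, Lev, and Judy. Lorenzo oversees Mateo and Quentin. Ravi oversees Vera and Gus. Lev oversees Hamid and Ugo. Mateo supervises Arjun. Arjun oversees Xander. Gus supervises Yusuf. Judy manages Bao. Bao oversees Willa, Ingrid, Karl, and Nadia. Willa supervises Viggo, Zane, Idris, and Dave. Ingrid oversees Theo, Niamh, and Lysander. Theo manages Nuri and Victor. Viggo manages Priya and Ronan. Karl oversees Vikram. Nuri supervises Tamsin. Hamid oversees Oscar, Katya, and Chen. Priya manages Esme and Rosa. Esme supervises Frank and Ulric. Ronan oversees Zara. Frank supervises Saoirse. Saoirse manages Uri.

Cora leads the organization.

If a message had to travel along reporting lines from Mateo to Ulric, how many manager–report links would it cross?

Mateo is 2 levels below Cora, and Ulric is 7 levels below Cora (their lowest common manager). The shortest path runs up from Mateo to Cora and back down to Ulric: 2 + 7 = 9 links.

9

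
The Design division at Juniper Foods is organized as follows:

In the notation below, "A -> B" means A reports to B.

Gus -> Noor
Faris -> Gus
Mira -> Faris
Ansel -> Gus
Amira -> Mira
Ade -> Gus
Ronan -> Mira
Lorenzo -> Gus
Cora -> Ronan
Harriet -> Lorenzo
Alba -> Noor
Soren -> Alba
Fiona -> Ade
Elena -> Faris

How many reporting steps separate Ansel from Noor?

2

Chain from Ansel up to Noor: Ansel → Gus → Noor. That is 2 steps up, so Ansel is 2 levels below Noor.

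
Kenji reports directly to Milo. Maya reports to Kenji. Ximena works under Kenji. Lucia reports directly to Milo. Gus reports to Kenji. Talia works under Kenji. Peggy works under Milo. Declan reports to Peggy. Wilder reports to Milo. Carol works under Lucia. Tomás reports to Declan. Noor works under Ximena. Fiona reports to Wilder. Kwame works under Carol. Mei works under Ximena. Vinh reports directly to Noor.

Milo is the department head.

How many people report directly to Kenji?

Kenji directly manages Maya, Ximena, Gus, Talia. That is 4 direct reports.

4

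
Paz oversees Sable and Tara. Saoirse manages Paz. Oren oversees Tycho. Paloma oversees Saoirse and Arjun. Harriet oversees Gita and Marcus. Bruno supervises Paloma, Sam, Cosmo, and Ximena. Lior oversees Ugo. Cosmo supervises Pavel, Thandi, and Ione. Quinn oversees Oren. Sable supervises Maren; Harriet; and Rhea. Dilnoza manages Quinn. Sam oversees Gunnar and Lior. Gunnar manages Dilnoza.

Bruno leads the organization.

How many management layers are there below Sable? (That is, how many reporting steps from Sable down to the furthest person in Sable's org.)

2

The longest chain under Sable runs Sable → Harriet → Marcus, which is 2 levels below Sable.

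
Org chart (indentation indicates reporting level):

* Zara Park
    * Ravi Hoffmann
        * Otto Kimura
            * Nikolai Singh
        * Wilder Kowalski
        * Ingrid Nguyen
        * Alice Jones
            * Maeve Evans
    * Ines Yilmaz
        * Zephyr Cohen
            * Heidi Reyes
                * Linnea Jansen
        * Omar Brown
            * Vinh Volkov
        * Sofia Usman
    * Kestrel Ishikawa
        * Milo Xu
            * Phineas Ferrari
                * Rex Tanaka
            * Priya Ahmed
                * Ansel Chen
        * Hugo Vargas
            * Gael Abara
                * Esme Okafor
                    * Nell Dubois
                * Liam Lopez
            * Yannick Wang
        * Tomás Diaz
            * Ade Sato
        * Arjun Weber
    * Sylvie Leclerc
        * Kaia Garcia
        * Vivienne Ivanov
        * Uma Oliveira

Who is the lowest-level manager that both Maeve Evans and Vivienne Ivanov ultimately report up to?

Maeve Evans's chain of managers is Alice Jones, Ravi Hoffmann, Zara Park. Vivienne Ivanov's chain of managers is Sylvie Leclerc, Zara Park. The first manager that appears in both chains is Zara Park.

Zara Park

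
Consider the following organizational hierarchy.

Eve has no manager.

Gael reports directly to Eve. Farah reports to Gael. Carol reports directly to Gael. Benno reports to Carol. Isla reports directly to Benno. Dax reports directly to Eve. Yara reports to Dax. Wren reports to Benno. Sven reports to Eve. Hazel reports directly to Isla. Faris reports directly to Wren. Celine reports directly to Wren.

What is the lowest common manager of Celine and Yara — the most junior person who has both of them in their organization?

Eve

Celine's chain of managers is Wren, Benno, Carol, Gael, Eve. Yara's chain of managers is Dax, Eve. The first manager that appears in both chains is Eve.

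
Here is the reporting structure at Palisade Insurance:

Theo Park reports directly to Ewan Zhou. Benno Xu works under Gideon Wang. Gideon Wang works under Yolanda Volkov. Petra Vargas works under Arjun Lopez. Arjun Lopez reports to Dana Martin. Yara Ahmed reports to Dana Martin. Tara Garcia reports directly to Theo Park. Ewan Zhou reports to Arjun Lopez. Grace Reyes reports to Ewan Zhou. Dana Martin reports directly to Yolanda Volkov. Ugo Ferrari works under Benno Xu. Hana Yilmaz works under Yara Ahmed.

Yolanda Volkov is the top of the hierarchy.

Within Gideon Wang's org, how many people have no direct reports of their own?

The only person in Gideon Wang's organization with no one reporting to them is Ugo Ferrari. That is 1.

1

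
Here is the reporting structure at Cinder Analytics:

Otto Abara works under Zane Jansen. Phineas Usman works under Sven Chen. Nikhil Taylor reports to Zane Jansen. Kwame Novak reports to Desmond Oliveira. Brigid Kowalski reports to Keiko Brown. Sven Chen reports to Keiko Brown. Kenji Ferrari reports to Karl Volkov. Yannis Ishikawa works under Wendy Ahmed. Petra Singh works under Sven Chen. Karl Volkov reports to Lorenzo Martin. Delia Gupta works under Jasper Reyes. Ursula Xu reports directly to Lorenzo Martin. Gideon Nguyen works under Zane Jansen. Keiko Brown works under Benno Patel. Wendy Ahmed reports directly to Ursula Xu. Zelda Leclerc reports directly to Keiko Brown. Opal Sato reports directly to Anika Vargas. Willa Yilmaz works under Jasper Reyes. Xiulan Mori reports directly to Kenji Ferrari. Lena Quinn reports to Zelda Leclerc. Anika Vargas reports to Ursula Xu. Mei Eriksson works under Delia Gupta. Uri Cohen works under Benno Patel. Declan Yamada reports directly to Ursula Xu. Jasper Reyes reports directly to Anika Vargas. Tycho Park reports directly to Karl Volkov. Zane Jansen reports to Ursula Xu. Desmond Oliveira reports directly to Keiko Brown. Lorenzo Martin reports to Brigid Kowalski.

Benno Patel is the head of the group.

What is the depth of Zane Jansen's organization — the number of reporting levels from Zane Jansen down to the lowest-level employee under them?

1

The longest chain under Zane Jansen runs Zane Jansen → Nikhil Taylor, which is 1 level below Zane Jansen.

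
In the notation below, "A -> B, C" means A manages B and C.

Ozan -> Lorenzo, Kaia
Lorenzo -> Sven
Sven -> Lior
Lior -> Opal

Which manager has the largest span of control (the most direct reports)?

Direct-report counts: Ozan has 2; Lorenzo has 1; Sven has 1; Lior has 1. The largest is 2, held by Ozan.

Ozan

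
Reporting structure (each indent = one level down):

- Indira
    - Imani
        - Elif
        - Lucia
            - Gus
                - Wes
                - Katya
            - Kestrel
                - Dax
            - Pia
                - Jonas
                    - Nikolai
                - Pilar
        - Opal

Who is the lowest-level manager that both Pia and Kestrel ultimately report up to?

Pia's chain of managers is Lucia, Imani, Indira. Kestrel's chain of managers is Lucia, Imani, Indira. The first manager that appears in both chains is Lucia.

Lucia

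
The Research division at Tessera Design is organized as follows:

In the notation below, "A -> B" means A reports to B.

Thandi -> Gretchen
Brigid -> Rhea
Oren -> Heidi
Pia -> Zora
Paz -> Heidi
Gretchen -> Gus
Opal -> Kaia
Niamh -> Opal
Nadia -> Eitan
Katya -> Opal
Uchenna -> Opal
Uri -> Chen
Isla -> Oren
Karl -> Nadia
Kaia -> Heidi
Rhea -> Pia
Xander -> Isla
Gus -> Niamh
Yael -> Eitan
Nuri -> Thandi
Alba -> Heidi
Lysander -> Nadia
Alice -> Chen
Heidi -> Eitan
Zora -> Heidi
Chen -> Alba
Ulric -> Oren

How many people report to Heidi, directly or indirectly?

22

Heidi directly manages Oren, Kaia, Alba, Zora, Paz. Under Oren: Ulric, Isla, Xander (3). Under Kaia: Opal, Katya, Uchenna, Niamh, Gus, Gretchen, Thandi, Nuri (8). Under Alba: Chen, Alice, Uri (3). Under Zora: Pia, Rhea, Brigid (3). Paz has no reports. So Heidi's organization is 5 direct reports plus everyone under them: 4 + 9 + 4 + 4 + 1 = 22.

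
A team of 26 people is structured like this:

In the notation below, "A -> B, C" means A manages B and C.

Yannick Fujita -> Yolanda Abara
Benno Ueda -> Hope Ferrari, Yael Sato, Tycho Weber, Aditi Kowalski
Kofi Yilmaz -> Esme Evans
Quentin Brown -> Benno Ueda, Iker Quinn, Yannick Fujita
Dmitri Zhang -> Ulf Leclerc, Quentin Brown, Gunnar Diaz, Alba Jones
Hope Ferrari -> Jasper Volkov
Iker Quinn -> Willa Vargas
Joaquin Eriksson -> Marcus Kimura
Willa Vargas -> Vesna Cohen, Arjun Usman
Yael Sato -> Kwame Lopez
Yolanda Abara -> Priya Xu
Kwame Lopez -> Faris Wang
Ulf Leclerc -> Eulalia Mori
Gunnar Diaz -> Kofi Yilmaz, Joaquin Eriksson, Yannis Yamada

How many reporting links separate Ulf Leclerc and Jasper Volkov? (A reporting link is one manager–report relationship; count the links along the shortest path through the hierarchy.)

Ulf Leclerc is 1 level below Dmitri Zhang, and Jasper Volkov is 4 levels below Dmitri Zhang (their lowest common manager). The shortest path runs up from Ulf Leclerc to Dmitri Zhang and back down to Jasper Volkov: 1 + 4 = 5 links.

5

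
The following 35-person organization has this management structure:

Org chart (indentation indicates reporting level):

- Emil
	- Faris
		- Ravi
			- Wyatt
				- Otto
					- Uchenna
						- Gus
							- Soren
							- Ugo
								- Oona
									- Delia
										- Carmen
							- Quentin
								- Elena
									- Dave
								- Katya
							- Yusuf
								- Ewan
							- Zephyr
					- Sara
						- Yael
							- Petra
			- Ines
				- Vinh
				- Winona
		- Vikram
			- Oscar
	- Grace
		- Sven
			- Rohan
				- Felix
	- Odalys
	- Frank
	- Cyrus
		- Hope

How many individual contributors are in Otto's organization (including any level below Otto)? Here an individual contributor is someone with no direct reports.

The people in Otto's organization with no one reporting to them are Petra, Zephyr, Ewan, Katya, Dave, Carmen, Soren. That is 7.

7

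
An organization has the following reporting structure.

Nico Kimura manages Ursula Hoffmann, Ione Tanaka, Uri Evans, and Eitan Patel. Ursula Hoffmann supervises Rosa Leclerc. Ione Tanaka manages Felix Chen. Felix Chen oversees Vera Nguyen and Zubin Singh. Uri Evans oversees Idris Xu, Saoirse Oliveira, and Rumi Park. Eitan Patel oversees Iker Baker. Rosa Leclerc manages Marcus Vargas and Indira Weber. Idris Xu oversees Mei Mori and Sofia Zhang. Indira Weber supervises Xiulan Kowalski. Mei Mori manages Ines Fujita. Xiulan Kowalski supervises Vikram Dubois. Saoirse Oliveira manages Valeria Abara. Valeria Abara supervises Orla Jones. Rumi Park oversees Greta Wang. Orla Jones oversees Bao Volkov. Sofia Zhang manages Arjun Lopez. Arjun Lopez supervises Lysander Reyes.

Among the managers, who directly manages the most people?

Direct-report counts: Nico Kimura has 4; Eitan Patel has 1; Uri Evans has 3; Rumi Park has 1; Saoirse Oliveira has 1; Valeria Abara has 1; Orla Jones has 1; Idris Xu has 2; Sofia Zhang has 1; Arjun Lopez has 1; Mei Mori has 1; Ione Tanaka has 1; Felix Chen has 2; Ursula Hoffmann has 1; Rosa Leclerc has 2; Indira Weber has 1; Xiulan Kowalski has 1. The largest is 4, held by Nico Kimura.

Nico Kimura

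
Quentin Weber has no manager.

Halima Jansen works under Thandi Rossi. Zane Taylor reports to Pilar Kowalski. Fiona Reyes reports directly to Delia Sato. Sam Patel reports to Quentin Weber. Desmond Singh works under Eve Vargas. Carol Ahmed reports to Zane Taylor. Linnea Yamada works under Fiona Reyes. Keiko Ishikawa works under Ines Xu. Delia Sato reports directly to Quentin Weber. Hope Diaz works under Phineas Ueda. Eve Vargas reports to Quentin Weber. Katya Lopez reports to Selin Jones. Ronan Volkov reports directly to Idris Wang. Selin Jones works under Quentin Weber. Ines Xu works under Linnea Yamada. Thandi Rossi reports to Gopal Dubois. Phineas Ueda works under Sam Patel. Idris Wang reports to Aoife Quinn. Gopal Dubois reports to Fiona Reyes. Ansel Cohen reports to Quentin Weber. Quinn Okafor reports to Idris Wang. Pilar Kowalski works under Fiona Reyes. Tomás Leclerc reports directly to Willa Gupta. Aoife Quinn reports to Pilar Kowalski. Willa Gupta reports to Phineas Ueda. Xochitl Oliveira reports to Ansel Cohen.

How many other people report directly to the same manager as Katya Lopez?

Katya Lopez reports to Selin Jones, and Selin Jones has no other direct reports. Katya Lopez has 0 peers.

0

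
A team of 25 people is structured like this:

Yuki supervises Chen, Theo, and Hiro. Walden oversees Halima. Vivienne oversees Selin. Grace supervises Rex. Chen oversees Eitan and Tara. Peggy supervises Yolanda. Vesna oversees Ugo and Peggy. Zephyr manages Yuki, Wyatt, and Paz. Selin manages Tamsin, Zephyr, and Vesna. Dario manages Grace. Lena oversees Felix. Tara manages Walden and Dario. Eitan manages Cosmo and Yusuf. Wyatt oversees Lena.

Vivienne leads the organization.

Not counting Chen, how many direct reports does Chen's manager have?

2

Chen reports to Yuki. Yuki's other direct reports are Theo, Hiro — 2 peers.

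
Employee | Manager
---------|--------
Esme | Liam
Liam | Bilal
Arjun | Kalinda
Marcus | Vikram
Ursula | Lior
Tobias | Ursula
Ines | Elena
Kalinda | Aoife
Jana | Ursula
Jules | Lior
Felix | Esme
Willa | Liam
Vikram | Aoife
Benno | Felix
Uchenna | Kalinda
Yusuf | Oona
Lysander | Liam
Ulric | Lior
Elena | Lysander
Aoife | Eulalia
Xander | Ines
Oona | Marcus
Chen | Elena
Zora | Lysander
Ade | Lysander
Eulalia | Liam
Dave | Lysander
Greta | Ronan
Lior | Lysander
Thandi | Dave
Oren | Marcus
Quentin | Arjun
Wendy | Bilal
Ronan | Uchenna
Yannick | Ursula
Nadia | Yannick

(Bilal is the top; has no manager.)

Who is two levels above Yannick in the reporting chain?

Yannick reports to Ursula, and Ursula reports to Lior. So Yannick's skip-level manager is Lior.

Lior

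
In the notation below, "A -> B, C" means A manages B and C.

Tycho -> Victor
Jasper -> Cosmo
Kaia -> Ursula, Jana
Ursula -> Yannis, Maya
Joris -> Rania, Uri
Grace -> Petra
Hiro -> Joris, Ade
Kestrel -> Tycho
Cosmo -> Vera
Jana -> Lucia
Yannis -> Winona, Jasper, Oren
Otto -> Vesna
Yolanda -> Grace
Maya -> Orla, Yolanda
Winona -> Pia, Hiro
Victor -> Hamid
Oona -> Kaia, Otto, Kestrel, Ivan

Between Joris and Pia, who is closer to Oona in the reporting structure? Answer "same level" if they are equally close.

Pia

Joris is 6 levels below Oona; Pia is 5. Pia is higher.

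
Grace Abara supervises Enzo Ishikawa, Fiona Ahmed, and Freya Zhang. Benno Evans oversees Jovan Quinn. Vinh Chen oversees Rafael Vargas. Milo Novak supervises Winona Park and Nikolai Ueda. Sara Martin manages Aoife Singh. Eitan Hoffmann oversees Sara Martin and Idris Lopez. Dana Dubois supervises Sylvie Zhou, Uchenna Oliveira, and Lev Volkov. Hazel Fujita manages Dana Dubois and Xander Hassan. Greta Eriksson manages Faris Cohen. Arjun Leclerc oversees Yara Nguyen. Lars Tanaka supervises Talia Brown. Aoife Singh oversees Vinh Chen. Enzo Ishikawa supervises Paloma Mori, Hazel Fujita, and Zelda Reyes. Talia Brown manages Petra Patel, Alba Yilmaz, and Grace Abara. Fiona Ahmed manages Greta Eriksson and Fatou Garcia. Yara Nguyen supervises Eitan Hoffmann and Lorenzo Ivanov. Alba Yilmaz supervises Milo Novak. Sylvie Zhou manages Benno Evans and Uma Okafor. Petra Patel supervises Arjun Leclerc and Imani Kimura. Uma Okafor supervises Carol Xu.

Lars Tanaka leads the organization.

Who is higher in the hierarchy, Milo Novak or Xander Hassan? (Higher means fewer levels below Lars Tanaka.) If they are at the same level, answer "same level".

Milo Novak is 3 levels below Lars Tanaka; Xander Hassan is 5. Milo Novak is higher.

Milo Novak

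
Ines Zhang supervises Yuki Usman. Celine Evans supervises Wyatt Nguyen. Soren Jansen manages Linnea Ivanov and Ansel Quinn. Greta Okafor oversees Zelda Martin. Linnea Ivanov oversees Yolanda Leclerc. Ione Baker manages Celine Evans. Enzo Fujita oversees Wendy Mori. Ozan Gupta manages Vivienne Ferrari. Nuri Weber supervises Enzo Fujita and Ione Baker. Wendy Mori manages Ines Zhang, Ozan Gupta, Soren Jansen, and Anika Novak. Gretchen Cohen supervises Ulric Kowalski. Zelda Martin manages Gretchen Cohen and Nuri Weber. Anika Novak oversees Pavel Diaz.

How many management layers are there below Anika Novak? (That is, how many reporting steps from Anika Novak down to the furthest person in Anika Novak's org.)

1

The longest chain under Anika Novak runs Anika Novak → Pavel Diaz, which is 1 level below Anika Novak.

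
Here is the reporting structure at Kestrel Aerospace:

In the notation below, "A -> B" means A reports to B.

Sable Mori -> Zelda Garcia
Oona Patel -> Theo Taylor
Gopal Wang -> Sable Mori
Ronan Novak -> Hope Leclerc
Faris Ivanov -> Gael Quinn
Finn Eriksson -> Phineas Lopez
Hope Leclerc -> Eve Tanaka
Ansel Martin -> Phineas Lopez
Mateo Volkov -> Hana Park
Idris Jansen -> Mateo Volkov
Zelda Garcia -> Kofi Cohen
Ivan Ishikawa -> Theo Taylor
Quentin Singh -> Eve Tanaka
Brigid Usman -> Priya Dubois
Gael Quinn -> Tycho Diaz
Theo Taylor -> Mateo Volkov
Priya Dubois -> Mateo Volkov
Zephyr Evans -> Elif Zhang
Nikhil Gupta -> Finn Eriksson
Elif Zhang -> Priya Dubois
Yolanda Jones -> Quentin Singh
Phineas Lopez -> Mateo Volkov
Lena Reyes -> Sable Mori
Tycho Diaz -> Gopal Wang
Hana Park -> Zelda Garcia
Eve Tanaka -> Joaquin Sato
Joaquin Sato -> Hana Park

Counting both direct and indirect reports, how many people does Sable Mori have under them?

5

Sable Mori directly manages Gopal Wang, Lena Reyes. Under Gopal Wang: Tycho Diaz, Gael Quinn, Faris Ivanov (3). Lena Reyes has no reports. So Sable Mori's organization is 2 direct reports plus everyone under them: 4 + 1 = 5.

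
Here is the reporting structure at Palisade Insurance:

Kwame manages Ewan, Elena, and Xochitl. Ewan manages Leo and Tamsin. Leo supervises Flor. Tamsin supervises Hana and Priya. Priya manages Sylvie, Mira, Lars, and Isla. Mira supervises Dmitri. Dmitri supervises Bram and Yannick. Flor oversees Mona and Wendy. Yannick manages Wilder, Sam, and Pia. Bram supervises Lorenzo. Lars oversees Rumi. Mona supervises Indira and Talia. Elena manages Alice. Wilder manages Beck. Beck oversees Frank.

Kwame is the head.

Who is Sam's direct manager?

Yannick

Sam reports directly to Yannick.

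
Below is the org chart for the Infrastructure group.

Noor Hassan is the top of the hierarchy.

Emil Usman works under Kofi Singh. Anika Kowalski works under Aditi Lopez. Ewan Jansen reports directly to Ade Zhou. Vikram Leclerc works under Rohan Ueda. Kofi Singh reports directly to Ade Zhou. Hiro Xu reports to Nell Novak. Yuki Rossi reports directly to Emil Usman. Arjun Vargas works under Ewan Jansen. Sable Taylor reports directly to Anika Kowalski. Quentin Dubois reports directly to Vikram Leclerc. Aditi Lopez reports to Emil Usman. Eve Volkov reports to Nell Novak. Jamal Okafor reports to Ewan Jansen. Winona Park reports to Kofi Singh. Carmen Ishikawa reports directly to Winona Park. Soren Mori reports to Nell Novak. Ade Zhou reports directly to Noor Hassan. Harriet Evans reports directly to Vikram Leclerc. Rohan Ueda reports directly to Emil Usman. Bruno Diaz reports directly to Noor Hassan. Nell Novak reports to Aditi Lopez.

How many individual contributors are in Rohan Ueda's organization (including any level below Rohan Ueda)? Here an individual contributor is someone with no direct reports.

The people in Rohan Ueda's organization with no one reporting to them are Quentin Dubois, Harriet Evans. That is 2.

2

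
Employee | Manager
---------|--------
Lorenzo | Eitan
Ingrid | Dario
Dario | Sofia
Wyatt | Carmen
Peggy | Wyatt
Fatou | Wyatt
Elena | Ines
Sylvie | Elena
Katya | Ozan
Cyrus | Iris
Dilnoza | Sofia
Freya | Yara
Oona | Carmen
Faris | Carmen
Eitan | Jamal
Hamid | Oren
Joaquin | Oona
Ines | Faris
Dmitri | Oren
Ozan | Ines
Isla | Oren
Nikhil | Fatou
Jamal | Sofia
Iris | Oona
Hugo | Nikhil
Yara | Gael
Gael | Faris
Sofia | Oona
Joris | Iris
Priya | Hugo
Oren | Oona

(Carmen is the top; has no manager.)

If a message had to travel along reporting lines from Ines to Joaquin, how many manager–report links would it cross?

4

Ines is 2 levels below Carmen, and Joaquin is 2 levels below Carmen (their lowest common manager). The shortest path runs up from Ines to Carmen and back down to Joaquin: 2 + 2 = 4 links.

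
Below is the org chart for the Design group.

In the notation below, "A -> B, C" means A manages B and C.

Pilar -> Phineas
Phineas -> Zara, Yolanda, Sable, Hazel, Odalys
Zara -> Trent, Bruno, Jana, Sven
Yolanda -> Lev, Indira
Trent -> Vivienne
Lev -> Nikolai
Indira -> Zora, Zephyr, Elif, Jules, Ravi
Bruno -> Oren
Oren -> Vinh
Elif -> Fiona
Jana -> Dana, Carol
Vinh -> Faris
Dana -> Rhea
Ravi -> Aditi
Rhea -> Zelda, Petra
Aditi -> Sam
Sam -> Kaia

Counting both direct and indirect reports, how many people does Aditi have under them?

Aditi directly manages Sam. Under Sam: Kaia (1). That's 2 in total.

2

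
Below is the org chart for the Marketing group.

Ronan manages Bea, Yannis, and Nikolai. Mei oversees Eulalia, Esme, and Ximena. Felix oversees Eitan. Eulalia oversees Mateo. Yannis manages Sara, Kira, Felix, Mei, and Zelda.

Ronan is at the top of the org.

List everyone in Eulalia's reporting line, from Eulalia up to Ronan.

Eulalia -> Mei -> Yannis -> Ronan

Eulalia reports to Mei. Mei reports to Yannis. Yannis reports to Ronan. Ronan is at the top.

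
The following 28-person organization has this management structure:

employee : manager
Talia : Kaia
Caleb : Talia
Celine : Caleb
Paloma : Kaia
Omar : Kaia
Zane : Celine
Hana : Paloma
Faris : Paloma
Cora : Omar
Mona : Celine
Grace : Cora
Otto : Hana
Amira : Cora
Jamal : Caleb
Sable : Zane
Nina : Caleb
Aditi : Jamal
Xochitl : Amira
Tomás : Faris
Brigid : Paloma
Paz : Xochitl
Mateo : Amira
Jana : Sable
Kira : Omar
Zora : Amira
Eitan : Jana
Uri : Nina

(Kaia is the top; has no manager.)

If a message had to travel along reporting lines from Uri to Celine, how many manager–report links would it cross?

Uri is 2 levels below Caleb, and Celine is 1 level below Caleb (their lowest common manager). The shortest path runs up from Uri to Caleb and back down to Celine: 2 + 1 = 3 links.

3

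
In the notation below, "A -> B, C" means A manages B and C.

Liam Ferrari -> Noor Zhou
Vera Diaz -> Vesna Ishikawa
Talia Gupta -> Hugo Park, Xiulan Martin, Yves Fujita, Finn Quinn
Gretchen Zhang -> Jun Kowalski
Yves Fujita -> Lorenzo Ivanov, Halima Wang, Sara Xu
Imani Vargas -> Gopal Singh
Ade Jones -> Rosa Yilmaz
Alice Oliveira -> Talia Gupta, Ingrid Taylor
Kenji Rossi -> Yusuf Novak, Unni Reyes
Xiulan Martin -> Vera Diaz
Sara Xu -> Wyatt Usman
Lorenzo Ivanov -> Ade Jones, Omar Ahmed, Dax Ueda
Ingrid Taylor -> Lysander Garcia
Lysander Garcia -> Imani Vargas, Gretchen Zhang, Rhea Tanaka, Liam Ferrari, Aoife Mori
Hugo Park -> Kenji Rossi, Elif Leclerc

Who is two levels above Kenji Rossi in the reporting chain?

Kenji Rossi reports to Hugo Park, and Hugo Park reports to Talia Gupta. So Kenji Rossi's skip-level manager is Talia Gupta.

Talia Gupta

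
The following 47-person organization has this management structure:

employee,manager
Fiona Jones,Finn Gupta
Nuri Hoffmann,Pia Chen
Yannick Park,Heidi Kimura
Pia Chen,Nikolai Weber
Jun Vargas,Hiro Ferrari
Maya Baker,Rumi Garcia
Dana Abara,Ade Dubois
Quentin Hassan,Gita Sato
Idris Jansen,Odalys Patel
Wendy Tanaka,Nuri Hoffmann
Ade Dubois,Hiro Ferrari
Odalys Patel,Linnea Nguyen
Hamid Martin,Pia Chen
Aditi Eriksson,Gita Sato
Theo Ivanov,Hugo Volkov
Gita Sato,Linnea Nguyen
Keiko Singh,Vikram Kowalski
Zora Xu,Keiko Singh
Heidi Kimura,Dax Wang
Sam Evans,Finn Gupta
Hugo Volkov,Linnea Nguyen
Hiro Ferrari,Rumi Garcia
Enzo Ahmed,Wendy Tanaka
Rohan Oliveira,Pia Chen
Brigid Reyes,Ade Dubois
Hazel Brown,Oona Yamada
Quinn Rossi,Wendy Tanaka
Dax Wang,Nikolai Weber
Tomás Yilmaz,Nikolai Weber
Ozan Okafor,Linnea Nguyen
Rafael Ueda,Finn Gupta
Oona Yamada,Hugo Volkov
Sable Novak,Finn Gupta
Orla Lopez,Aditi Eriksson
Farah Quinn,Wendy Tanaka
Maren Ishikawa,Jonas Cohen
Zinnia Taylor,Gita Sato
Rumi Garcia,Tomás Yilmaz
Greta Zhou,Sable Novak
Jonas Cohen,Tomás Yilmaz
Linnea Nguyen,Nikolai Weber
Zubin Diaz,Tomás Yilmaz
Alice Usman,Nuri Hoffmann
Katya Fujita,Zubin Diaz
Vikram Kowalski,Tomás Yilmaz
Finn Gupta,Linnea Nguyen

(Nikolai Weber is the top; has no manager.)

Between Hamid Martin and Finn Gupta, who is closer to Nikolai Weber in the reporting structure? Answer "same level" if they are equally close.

Both Hamid Martin and Finn Gupta are 2 levels below Nikolai Weber.

same level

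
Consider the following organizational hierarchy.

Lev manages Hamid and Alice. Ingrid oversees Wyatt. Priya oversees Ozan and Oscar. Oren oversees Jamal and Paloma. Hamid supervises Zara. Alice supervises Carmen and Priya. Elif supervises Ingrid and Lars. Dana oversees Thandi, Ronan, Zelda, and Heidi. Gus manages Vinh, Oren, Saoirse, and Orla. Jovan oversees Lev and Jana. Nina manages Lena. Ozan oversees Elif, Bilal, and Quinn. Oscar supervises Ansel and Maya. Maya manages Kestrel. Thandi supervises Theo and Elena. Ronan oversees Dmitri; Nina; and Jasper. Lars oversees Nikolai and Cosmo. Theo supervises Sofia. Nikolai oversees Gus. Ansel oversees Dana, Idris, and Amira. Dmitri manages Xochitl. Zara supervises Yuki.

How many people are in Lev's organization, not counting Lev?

41

Lev directly manages Alice, Hamid. Under Alice: Carmen, Priya, Oscar, Maya, Kestrel, Ansel, Amira, Idris, Dana, Heidi, Zelda, Ronan, Jasper, Nina, Lena, Dmitri, Xochitl, Thandi, Elena, Theo, Sofia, Ozan, Quinn, Bilal, Elif, Ingrid, Wyatt, Lars, Cosmo, Nikolai, Gus, Saoirse, Vinh, Orla, Oren, Paloma, Jamal (37). Under Hamid: Zara, Yuki (2). So Lev's organization is 2 direct reports plus everyone under them: 38 + 3 = 41.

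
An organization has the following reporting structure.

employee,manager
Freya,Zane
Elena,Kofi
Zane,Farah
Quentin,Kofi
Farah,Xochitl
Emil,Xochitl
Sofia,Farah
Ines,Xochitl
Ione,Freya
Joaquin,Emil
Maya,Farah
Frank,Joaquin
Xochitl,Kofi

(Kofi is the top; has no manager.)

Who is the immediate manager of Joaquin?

Joaquin reports directly to Emil.

Emil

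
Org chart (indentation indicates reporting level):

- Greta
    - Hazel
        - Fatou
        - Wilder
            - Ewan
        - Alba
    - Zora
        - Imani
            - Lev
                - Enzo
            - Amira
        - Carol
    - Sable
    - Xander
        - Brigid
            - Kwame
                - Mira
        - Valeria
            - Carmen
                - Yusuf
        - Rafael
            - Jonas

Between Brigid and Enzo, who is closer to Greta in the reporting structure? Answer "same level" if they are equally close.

Brigid is 2 levels below Greta; Enzo is 4. Brigid is higher.

Brigid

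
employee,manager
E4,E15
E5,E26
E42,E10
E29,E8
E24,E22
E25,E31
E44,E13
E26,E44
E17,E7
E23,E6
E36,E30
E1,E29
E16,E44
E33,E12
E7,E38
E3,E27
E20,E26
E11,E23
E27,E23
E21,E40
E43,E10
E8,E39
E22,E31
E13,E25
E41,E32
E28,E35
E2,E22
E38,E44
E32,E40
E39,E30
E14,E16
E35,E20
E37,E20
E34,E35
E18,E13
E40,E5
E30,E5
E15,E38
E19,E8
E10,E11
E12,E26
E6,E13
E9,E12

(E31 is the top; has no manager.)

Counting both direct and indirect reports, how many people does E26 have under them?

E26 directly manages E20, E5, E12. Under E20: E37, E35, E28, E34 (4). Under E5: E30, E36, E39, E8, E19, E29, E1, E40, E21, E32, E41 (11). Under E12: E33, E9 (2). So E26's organization is 3 direct reports plus everyone under them: 5 + 12 + 3 = 20.

20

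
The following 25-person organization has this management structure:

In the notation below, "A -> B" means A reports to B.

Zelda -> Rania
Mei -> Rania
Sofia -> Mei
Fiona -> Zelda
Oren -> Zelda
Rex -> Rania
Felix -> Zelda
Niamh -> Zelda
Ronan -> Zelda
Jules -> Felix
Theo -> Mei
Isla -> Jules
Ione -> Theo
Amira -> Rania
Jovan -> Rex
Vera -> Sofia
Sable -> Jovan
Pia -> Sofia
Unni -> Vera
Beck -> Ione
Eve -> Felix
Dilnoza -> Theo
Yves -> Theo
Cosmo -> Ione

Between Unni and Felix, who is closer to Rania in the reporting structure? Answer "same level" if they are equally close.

Unni is 4 levels below Rania; Felix is 2. Felix is higher.

Felix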